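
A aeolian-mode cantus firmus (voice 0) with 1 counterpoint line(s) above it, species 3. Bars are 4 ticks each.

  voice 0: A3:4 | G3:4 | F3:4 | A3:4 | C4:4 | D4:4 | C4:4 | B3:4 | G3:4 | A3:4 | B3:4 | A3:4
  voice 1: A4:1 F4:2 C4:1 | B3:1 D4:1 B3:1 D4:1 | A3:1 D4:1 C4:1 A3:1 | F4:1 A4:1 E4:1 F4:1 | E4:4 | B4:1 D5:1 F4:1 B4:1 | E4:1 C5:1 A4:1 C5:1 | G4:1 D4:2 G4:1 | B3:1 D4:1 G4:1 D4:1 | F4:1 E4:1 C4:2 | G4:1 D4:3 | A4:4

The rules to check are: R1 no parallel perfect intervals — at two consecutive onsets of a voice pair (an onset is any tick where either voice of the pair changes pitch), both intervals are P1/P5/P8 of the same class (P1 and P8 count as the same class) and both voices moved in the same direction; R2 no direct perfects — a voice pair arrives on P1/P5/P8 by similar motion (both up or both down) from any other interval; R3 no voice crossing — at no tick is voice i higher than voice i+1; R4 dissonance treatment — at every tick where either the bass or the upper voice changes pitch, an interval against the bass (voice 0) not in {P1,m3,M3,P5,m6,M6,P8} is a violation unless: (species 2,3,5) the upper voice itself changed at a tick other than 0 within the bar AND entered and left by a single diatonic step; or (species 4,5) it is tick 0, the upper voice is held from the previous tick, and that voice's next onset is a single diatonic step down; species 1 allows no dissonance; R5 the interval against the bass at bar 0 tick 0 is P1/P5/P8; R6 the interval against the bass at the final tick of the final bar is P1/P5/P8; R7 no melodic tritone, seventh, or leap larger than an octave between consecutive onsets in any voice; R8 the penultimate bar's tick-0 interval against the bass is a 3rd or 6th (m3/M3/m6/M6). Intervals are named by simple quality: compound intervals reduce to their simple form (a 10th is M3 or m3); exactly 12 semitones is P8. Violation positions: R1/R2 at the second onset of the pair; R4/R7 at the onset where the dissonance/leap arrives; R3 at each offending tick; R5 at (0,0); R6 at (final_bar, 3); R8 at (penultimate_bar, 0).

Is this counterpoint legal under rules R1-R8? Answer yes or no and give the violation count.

No (1 violations)

bar 0: v0=A3 v1=A4 (P8)
bar 1: v0=G3 v1=B3 (M3)
bar 2: v0=F3 v1=A3 (M3)
bar 3: v0=A3 v1=F4 (m6)
bar 4: v0=C4 v1=E4 (M3)
bar 5: v0=D4 v1=B4 (M6)
bar 6: v0=C4 v1=E4 (M3)
bar 7: v0=B3 v1=G4 (m6)
bar 8: v0=G3 v1=B3 (M3)
bar 9: v0=A3 v1=F4 (m6)
bar 10: v0=B3 v1=G4 (m6)
bar 11: v0=A3 v1=A4 (P8)
  R7 @ bar5.3: F4->B4 leap 6st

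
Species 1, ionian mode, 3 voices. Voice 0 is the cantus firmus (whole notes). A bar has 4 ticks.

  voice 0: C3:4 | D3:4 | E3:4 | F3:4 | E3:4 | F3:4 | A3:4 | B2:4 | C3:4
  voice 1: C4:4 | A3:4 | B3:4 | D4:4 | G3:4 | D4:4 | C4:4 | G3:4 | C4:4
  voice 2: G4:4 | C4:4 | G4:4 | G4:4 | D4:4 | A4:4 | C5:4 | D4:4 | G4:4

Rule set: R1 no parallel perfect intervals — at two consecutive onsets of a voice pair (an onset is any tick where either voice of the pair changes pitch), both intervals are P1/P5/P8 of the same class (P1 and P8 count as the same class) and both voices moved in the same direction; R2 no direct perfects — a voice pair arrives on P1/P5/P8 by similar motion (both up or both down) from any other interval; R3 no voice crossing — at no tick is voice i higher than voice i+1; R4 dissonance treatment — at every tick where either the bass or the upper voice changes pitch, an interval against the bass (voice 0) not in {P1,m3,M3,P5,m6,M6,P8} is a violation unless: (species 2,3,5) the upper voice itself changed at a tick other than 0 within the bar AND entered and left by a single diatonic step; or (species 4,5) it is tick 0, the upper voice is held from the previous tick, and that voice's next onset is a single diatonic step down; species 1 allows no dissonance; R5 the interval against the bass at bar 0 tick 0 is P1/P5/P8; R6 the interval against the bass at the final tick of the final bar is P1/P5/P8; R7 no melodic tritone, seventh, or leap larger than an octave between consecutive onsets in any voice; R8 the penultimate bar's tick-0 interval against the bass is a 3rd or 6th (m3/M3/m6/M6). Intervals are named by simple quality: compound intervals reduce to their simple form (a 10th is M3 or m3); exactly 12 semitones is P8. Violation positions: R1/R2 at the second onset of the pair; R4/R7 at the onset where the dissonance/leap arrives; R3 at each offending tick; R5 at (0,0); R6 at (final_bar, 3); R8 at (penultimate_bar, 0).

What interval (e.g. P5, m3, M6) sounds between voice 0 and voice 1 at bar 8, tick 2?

P8

voice 0=C3 voice 1=C4 -> P8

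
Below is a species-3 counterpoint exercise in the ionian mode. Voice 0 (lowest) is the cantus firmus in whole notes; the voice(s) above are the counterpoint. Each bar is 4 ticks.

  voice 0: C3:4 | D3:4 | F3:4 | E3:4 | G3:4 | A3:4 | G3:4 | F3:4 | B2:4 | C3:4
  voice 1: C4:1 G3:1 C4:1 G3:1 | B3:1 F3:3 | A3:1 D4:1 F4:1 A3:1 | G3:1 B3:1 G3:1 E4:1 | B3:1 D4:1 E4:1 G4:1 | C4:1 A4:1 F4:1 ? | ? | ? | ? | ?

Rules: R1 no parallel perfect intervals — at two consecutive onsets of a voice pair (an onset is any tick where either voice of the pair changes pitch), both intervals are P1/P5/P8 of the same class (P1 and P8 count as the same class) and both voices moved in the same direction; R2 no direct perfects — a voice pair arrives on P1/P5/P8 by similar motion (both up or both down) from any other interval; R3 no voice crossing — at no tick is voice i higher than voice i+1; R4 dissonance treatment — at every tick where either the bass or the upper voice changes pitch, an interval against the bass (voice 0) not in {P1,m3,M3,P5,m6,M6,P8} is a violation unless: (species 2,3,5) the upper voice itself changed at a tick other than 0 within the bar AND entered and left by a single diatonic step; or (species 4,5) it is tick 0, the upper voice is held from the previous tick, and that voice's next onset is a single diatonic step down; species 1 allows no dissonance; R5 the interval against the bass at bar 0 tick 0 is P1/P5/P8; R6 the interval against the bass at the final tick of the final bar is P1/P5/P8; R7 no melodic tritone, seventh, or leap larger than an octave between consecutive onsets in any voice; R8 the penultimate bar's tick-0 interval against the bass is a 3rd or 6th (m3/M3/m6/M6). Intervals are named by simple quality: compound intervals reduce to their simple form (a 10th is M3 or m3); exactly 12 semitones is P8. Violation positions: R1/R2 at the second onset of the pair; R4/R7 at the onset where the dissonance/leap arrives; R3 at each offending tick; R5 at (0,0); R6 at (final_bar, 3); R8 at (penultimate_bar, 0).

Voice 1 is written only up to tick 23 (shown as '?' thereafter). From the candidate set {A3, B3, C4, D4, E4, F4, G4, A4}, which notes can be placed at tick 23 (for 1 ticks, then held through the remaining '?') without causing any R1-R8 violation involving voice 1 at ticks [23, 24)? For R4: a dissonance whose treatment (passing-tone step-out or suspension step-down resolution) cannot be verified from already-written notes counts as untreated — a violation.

{A3, A4, C4, E4, F4}

A3: legal
B3: violates R4,R7
C4: legal
D4: violates R4
E4: legal
F4: legal
G4: violates R4
A4: legal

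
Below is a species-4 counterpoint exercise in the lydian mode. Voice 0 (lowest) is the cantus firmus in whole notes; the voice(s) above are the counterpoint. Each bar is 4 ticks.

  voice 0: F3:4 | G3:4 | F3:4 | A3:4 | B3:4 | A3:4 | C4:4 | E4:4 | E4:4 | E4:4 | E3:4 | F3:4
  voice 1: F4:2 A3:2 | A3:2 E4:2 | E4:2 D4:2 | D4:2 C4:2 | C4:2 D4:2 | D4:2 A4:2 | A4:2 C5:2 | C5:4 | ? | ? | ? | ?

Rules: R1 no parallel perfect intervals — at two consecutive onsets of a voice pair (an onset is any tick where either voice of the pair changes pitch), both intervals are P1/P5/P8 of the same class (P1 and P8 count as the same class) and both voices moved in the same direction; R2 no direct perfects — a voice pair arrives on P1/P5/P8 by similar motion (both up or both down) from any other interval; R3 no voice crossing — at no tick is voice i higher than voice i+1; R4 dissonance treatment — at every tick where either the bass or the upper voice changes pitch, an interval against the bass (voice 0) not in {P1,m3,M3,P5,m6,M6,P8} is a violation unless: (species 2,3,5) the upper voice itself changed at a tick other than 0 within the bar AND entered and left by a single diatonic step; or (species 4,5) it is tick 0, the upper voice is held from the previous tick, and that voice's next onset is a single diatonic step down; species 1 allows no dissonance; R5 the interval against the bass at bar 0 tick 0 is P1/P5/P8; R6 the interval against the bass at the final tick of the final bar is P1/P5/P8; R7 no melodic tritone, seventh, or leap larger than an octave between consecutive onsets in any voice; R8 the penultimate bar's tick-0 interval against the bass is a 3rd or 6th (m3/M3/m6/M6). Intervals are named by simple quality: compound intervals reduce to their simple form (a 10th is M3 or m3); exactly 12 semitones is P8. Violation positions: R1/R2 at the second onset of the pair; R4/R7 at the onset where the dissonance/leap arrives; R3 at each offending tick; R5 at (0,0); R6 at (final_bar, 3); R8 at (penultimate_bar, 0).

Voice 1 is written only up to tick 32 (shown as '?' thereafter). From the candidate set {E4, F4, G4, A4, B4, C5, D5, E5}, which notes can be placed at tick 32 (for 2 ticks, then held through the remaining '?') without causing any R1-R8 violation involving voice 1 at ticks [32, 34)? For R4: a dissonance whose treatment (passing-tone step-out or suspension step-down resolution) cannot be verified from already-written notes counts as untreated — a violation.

{B4, C5, E4, E5, G4}

E4: legal
F4: violates R4
G4: legal
A4: violates R4
B4: legal
C5: legal
D5: violates R4
E5: legal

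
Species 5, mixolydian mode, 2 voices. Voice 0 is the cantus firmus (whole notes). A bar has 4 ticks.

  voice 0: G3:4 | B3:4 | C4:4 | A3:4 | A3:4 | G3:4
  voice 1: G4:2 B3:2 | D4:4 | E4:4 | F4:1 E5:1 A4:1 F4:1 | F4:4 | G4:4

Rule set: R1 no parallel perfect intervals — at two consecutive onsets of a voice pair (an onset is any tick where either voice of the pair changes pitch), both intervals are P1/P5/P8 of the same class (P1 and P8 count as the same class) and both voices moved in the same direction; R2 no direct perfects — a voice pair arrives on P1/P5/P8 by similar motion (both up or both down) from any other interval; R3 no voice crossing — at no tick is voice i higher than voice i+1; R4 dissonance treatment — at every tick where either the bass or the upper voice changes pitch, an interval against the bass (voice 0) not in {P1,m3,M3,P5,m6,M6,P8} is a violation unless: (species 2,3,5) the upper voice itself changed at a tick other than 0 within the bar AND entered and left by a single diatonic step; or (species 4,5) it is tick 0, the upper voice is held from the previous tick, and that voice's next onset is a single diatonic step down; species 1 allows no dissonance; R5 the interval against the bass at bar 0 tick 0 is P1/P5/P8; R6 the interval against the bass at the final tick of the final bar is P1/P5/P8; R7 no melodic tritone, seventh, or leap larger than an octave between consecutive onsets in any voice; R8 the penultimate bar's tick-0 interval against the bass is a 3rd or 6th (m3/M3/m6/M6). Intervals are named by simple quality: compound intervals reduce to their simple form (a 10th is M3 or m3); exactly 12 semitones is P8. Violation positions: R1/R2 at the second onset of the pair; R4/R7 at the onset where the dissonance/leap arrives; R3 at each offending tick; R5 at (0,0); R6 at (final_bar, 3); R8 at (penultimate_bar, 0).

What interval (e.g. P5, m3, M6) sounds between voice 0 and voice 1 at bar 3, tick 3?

voice 0=A3 voice 1=F4 -> m6

m6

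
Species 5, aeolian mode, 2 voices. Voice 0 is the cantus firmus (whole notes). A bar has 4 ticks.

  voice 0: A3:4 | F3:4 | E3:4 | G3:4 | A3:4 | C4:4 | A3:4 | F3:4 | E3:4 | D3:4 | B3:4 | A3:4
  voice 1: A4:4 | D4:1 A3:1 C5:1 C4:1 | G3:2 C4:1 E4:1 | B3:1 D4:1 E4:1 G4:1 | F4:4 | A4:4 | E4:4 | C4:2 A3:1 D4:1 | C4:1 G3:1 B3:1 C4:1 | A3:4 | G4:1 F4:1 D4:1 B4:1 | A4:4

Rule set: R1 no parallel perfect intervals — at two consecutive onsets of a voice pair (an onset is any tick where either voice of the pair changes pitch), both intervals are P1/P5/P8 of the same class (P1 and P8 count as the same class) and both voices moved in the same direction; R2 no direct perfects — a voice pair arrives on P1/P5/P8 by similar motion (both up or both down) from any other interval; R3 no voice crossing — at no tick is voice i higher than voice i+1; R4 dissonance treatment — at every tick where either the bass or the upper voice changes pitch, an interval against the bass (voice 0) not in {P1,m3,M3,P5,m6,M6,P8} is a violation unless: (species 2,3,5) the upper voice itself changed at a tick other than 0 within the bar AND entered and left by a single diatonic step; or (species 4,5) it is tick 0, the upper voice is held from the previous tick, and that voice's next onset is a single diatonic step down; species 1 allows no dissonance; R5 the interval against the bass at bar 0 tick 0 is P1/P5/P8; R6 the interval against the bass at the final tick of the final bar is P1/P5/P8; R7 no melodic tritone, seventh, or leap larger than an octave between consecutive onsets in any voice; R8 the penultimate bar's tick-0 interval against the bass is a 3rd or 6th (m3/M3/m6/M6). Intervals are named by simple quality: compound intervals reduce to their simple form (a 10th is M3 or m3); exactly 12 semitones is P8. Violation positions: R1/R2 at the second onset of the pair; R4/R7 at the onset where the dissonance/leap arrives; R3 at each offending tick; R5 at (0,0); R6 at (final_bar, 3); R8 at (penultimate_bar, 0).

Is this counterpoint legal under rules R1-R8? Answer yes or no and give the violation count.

No (7 violations)

bar 0: v0=A3 v1=A4 (P8)
bar 1: v0=F3 v1=D4 (M6)
bar 2: v0=E3 v1=G3 (m3)
bar 3: v0=G3 v1=B3 (M3)
bar 4: v0=A3 v1=F4 (m6)
bar 5: v0=C4 v1=A4 (M6)
bar 6: v0=A3 v1=E4 (P5)
bar 7: v0=F3 v1=C4 (P5)
bar 8: v0=E3 v1=C4 (m6)
bar 9: v0=D3 v1=A3 (P5)
bar 10: v0=B3 v1=G4 (m6)
bar 11: v0=A3 v1=A4 (P8)
  R7 @ bar1.2: A3->C5 leap 15st
  R2 @ bar6.0: C4/A4 M6 -> A3/E4 P5 similar
  R1 @ bar7.0: A3/E4 P5 -> F3/C4 P5 similar
  R2 @ bar9.0: E3/C4 m6 -> D3/A3 P5 similar
  R7 @ bar10.0: A3->G4 leap 10st
  R4 @ bar10.1: B3/F4 TT untreated
  R1 @ bar11.0: B3/B4 P8 -> A3/A4 P8 similar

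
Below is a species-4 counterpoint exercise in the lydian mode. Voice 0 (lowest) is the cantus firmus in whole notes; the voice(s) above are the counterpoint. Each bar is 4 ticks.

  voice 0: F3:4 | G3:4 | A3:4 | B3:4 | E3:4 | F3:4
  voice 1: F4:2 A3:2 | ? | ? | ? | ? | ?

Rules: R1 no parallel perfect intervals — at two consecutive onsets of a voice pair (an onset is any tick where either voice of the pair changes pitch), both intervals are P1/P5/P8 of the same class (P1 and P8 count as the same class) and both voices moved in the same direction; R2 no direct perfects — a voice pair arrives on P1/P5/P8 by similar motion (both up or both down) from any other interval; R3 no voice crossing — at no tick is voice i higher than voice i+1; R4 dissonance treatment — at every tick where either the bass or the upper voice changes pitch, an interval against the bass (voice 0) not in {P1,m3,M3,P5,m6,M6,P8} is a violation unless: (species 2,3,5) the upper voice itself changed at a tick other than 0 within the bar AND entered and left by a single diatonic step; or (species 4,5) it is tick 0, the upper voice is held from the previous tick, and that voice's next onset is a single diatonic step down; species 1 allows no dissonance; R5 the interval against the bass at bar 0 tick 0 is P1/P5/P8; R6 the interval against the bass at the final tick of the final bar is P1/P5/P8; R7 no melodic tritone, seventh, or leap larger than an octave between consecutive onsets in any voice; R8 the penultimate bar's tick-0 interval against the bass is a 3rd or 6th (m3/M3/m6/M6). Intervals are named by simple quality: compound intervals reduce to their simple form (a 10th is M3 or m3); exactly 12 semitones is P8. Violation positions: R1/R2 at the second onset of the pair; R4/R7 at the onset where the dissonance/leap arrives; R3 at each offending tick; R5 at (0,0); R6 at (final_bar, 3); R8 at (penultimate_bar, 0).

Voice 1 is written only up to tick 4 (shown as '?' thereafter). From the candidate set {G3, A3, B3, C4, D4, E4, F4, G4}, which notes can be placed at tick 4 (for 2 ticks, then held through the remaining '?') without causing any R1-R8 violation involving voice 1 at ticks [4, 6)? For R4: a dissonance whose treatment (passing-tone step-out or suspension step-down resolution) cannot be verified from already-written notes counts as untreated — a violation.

G3: legal
A3: violates R4
B3: legal
C4: violates R4
D4: violates R2
E4: legal
F4: violates R4
G4: violates R2,R7

{B3, E4, G3}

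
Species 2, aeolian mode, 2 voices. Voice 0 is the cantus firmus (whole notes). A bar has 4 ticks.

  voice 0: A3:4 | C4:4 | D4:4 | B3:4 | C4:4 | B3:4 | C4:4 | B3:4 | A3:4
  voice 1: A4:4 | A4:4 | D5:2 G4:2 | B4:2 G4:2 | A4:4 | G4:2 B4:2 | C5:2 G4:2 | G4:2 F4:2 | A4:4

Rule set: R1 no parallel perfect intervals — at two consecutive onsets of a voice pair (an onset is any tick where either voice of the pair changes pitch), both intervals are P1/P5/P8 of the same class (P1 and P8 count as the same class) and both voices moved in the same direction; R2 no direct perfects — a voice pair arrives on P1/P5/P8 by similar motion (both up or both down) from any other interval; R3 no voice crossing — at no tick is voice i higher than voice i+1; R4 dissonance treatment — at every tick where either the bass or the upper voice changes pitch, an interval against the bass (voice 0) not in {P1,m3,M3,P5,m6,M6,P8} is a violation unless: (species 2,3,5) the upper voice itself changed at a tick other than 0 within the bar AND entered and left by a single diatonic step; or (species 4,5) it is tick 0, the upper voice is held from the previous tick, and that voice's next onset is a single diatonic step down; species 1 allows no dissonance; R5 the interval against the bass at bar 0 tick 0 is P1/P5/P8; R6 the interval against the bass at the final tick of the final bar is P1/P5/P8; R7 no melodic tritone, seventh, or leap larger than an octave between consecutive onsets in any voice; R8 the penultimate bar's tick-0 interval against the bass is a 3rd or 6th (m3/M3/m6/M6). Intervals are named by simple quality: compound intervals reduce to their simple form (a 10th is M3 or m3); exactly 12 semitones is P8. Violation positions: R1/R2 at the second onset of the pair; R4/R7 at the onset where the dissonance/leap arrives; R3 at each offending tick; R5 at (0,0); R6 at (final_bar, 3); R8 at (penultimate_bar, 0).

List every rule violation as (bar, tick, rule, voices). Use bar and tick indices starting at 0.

(2, 0, R2, (0, 1))
(2, 2, R4, (0, 1))
(6, 0, R1, (0, 1))
(7, 2, R4, (0, 1))

bar 0: v0=A3 v1=A4 downbeat P8
bar 1: v0=C4 v1=A4 downbeat M6
bar 2: v0=D4 v1=D5 downbeat P8
bar 3: v0=B3 v1=B4 downbeat P8
bar 4: v0=C4 v1=A4 downbeat M6
bar 5: v0=B3 v1=G4 downbeat m6
bar 6: v0=C4 v1=C5 downbeat P8
bar 7: v0=B3 v1=G4 downbeat m6
bar 8: v0=A3 v1=A4 downbeat P8
  -> R2 @ bar 2 tick 0 v(0, 1): C4/A4 M6 -> D4/D5 P8 similar
  -> R4 @ bar 2 tick 2 v(0, 1): D4/G4 P4 untreated
  -> R1 @ bar 6 tick 0 v(0, 1): B3/B4 P8 -> C4/C5 P8 similar
  -> R4 @ bar 7 tick 2 v(0, 1): B3/F4 TT untreated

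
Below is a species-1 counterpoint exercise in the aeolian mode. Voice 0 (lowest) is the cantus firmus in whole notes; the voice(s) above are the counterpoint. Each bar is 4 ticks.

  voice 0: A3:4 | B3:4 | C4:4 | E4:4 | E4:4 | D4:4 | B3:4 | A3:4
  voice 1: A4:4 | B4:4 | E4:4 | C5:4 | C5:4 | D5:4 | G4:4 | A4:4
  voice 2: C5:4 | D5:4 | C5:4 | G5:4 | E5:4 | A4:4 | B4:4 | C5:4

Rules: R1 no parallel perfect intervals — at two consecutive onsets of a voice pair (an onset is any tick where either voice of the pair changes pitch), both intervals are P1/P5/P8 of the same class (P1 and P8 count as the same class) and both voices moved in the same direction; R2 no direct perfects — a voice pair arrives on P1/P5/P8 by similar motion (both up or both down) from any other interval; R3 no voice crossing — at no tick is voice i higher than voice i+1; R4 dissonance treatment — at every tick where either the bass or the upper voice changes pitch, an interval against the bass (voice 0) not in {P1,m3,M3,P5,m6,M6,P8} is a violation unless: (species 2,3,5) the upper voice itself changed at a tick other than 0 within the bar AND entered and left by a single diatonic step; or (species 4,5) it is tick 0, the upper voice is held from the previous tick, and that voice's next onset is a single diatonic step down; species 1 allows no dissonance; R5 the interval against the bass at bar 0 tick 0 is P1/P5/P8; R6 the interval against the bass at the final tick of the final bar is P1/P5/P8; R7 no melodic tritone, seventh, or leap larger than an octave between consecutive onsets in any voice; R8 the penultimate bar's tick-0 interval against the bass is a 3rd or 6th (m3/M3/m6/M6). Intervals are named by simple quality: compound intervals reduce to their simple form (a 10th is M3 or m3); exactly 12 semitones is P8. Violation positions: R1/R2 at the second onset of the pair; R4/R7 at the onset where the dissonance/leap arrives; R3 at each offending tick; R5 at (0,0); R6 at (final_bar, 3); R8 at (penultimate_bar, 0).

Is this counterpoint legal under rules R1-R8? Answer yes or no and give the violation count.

bar 0: v0=A3 v1=A4 v2=C5 (m3)
bar 1: v0=B3 v1=B4 v2=D5 (m3)
bar 2: v0=C4 v1=E4 v2=C5 (P8)
bar 3: v0=E4 v1=C5 v2=G5 (m3)
bar 4: v0=E4 v1=C5 v2=E5 (P8)
bar 5: v0=D4 v1=D5 v2=A4 (P5)
bar 6: v0=B3 v1=G4 v2=B4 (P8)
bar 7: v0=A3 v1=A4 v2=C5 (m3)
  R5 @ bar0.0: opens on m3
  R1 @ bar1.0: A3/A4 P8 -> B3/B4 P8 similar
  R2 @ bar3.0: E4/C5 m6 -> C5/G5 P5 similar
  R2 @ bar5.0: E4/E5 P8 -> D4/A4 P5 similar
  R3 @ bar5.0: D5 above A4
  R3 @ bar5.1: D5 above A4
  R3 @ bar5.2: D5 above A4
  R3 @ bar5.3: D5 above A4
  R8 @ bar6.0: penult P8 not 3rd/6th
  R6 @ bar7.3: closes on m3

No (10 violations)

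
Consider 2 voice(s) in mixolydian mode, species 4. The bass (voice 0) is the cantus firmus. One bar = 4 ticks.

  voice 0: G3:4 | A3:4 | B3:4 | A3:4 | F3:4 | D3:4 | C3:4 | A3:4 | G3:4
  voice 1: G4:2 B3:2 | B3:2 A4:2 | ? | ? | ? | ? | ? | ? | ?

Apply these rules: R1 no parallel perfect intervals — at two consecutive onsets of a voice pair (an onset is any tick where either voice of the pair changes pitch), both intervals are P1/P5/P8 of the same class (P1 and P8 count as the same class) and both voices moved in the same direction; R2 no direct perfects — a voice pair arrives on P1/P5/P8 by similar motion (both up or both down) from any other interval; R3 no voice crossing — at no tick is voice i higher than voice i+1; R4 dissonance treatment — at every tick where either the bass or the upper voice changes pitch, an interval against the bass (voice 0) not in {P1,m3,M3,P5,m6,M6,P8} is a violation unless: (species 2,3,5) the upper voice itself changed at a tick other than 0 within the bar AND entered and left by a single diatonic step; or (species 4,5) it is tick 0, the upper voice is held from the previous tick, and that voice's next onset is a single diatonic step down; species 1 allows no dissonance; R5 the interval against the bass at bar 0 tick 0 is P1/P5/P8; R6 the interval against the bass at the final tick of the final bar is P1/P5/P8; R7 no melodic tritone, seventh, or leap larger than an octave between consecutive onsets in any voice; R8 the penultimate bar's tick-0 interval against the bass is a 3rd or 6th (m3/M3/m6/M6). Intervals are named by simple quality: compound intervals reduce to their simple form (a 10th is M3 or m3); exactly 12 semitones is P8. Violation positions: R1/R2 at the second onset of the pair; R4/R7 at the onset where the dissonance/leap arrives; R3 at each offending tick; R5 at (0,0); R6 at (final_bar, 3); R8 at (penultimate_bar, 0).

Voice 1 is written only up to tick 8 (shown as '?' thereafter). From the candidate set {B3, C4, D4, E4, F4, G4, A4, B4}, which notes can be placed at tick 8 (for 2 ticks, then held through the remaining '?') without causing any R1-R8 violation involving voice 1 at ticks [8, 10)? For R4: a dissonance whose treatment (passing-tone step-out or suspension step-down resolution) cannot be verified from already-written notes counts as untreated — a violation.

B3: violates R7
C4: violates R4
D4: legal
E4: violates R4
F4: violates R4
G4: legal
A4: violates R4
B4: violates R1

{D4, G4}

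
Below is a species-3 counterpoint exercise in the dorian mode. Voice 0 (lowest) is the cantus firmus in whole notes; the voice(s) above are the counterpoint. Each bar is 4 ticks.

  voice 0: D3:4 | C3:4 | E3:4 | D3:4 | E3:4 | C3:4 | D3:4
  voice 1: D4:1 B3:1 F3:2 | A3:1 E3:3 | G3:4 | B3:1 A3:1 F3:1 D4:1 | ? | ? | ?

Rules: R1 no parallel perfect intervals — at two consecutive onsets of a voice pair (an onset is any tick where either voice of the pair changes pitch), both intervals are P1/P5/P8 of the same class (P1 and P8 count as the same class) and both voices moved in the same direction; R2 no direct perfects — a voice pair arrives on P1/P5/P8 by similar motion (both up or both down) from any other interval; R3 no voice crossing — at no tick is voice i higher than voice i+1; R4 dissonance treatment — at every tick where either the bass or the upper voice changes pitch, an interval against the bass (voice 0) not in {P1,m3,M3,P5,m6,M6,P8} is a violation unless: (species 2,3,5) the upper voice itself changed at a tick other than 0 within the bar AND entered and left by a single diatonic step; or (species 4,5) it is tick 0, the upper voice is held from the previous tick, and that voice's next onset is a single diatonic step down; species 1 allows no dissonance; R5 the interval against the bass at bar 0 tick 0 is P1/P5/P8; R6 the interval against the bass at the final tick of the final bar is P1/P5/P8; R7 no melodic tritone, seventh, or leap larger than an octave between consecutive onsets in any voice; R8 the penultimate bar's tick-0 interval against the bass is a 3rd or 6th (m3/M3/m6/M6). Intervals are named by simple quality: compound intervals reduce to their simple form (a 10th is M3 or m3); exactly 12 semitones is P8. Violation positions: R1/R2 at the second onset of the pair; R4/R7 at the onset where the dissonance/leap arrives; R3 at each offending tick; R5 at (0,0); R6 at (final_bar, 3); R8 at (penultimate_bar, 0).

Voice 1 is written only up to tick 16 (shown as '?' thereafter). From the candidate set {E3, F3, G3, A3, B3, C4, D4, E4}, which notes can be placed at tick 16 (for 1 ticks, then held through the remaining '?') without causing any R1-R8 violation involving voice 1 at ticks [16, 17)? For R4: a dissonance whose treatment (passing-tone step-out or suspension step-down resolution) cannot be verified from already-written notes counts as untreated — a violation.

E3: violates R7
F3: violates R4
G3: legal
A3: violates R4
B3: legal
C4: legal
D4: violates R4
E4: violates R1

{B3, C4, G3}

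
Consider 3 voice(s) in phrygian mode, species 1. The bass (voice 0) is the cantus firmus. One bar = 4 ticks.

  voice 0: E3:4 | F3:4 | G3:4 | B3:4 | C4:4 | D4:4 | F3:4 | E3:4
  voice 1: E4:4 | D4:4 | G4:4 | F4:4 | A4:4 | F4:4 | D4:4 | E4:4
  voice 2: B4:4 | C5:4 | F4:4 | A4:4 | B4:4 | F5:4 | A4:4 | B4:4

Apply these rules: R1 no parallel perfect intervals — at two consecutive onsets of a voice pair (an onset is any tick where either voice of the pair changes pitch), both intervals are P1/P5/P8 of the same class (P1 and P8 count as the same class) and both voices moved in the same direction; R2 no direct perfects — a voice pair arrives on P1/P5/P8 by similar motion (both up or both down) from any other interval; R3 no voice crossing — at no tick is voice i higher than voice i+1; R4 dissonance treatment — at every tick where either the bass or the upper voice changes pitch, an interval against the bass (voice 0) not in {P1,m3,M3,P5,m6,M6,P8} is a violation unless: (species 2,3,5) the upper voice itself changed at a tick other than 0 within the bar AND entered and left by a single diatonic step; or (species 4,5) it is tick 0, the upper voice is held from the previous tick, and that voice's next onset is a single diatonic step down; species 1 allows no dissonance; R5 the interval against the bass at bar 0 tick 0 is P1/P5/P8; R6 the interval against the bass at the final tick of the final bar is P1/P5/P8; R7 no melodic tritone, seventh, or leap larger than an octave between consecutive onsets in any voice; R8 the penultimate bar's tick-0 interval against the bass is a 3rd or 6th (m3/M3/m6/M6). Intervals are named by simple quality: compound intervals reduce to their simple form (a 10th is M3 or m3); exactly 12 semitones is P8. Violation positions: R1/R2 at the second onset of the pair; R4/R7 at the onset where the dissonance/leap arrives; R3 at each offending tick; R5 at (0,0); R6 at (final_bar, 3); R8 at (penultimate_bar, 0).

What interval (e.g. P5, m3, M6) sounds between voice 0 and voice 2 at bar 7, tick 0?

voice 0=E3 voice 2=B4 -> P5

P5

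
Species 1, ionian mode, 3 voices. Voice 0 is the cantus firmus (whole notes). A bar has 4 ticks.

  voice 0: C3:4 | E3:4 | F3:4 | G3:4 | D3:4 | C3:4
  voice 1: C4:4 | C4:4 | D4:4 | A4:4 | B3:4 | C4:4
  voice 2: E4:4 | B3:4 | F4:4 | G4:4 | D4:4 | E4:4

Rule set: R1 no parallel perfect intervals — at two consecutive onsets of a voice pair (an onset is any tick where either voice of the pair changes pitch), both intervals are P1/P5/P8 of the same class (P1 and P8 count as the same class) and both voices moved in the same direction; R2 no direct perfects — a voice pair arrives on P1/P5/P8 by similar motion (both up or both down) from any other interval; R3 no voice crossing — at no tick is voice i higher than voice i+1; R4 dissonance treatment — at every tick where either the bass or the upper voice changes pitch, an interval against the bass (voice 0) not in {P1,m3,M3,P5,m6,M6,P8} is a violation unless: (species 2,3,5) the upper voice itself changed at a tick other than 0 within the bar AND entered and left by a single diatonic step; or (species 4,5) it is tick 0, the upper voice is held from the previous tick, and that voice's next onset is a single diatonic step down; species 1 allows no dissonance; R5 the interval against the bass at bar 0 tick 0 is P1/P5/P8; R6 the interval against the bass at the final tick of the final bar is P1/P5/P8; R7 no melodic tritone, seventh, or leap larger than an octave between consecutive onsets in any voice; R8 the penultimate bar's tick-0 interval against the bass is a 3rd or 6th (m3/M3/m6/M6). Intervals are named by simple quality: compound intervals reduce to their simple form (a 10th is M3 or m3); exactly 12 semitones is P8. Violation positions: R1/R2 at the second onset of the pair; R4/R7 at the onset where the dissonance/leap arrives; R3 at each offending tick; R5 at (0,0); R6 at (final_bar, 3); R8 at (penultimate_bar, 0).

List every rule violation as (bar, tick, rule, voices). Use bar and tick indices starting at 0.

bar 0: v0=C3 v1=C4 v2=E4 downbeat M3
bar 1: v0=E3 v1=C4 v2=B3 downbeat P5
bar 2: v0=F3 v1=D4 v2=F4 downbeat P8
bar 3: v0=G3 v1=A4 v2=G4 downbeat P8
bar 4: v0=D3 v1=B3 v2=D4 downbeat P8
bar 5: v0=C3 v1=C4 v2=E4 downbeat M3
  -> R5 @ bar 0 tick 0 v(0, 2): opens on M3
  -> R3 @ bar 1 tick 0 v(1, 2): C4 above B3
  -> R3 @ bar 1 tick 1 v(1, 2): C4 above B3
  -> R3 @ bar 1 tick 2 v(1, 2): C4 above B3
  -> R3 @ bar 1 tick 3 v(1, 2): C4 above B3
  -> R2 @ bar 2 tick 0 v(0, 2): E3/B3 P5 -> F3/F4 P8 similar
  -> R7 @ bar 2 tick 0 v(2,): B3->F4 leap 6st
  -> R1 @ bar 3 tick 0 v(0, 2): F3/F4 P8 -> G3/G4 P8 similar
  -> R3 @ bar 3 tick 0 v(1, 2): A4 above G4
  -> R4 @ bar 3 tick 0 v(0, 1): G3/A4 M2 untreated
  -> R3 @ bar 3 tick 1 v(1, 2): A4 above G4
  -> R3 @ bar 3 tick 2 v(1, 2): A4 above G4
  -> R3 @ bar 3 tick 3 v(1, 2): A4 above G4
  -> R1 @ bar 4 tick 0 v(0, 2): G3/G4 P8 -> D3/D4 P8 similar
  -> R7 @ bar 4 tick 0 v(1,): A4->B3 leap 10st
  -> R8 @ bar 4 tick 0 v(0, 2): penult P8 not 3rd/6th
  -> R6 @ bar 5 tick 3 v(0, 2): closes on M3

(0, 0, R5, (0, 2))
(1, 0, R3, (1, 2))
(1, 1, R3, (1, 2))
(1, 2, R3, (1, 2))
(1, 3, R3, (1, 2))
(2, 0, R2, (0, 2))
(2, 0, R7, (2,))
(3, 0, R1, (0, 2))
(3, 0, R3, (1, 2))
(3, 0, R4, (0, 1))
(3, 1, R3, (1, 2))
(3, 2, R3, (1, 2))
(3, 3, R3, (1, 2))
(4, 0, R1, (0, 2))
(4, 0, R7, (1,))
(4, 0, R8, (0, 2))
(5, 3, R6, (0, 2))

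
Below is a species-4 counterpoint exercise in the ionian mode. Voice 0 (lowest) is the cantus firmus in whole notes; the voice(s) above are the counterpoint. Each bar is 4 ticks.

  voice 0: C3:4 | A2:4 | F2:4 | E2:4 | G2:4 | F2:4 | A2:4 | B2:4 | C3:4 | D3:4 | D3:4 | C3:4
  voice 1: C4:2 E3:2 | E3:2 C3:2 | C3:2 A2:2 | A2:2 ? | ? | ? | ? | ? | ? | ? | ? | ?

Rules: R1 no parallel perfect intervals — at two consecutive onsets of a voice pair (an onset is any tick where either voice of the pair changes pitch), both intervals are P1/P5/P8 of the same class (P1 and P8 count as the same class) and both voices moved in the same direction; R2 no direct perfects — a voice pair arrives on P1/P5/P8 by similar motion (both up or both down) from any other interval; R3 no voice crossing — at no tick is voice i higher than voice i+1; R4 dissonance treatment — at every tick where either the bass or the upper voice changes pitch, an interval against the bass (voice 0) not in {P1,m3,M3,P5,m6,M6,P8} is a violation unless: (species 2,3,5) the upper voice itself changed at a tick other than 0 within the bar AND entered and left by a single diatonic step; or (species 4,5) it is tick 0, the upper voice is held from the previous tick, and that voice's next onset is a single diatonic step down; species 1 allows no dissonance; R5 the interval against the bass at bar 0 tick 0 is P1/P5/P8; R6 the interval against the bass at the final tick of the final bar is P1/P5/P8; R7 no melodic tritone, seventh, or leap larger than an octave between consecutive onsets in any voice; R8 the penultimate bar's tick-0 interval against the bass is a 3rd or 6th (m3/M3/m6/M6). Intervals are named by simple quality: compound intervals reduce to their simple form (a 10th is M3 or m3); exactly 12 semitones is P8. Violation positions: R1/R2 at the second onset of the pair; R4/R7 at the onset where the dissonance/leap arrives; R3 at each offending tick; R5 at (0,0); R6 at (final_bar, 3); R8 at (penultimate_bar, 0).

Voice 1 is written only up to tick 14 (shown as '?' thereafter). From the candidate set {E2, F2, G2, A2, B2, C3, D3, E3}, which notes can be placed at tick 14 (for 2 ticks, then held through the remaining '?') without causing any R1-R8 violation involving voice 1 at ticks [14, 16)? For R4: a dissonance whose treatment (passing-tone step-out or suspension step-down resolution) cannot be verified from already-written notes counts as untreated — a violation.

E2: legal
F2: violates R4
G2: legal
A2: legal
B2: legal
C3: legal
D3: violates R4
E3: legal

{A2, B2, C3, E2, E3, G2}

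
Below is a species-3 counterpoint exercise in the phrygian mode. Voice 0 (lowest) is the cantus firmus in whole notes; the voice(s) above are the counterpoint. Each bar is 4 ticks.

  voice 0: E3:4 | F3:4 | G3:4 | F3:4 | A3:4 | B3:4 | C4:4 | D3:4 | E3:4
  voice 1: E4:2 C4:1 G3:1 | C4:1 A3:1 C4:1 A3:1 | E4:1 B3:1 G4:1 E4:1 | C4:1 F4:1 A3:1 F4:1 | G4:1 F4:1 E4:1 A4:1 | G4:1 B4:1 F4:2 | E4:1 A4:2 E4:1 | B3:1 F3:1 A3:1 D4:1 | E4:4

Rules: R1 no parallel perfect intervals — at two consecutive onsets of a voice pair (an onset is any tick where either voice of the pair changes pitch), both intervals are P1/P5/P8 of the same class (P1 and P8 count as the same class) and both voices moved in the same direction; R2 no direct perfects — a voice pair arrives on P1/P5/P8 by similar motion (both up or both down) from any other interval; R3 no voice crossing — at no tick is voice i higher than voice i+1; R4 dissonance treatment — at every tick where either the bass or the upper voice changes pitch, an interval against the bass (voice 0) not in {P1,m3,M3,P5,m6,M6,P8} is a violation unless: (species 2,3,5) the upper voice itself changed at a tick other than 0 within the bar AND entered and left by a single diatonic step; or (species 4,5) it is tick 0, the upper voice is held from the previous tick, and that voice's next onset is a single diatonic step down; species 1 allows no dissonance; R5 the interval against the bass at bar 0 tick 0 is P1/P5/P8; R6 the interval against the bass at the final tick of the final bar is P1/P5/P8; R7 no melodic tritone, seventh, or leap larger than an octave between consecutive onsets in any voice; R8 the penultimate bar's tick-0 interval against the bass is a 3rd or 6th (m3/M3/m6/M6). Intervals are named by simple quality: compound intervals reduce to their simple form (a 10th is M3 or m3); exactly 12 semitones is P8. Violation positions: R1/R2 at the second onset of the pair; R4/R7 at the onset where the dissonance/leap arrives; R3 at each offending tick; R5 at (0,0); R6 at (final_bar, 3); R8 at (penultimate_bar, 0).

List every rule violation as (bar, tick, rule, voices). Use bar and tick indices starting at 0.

bar 0: v0=E3 v1=E4 downbeat P8
bar 1: v0=F3 v1=C4 downbeat P5
bar 2: v0=G3 v1=E4 downbeat M6
bar 3: v0=F3 v1=C4 downbeat P5
bar 4: v0=A3 v1=G4 downbeat m7
bar 5: v0=B3 v1=G4 downbeat m6
bar 6: v0=C4 v1=E4 downbeat M3
bar 7: v0=D3 v1=B3 downbeat M6
bar 8: v0=E3 v1=E4 downbeat P8
  -> R2 @ bar 1 tick 0 v(0, 1): E3/G3 m3 -> F3/C4 P5 similar
  -> R2 @ bar 3 tick 0 v(0, 1): G3/E4 M6 -> F3/C4 P5 similar
  -> R4 @ bar 4 tick 0 v(0, 1): A3/G4 m7 untreated
  -> R4 @ bar 5 tick 2 v(0, 1): B3/F4 TT untreated
  -> R7 @ bar 5 tick 2 v(1,): B4->F4 leap 6st
  -> R7 @ bar 7 tick 0 v(0,): C4->D3 leap 10st
  -> R7 @ bar 7 tick 1 v(1,): B3->F3 leap 6st
  -> R1 @ bar 8 tick 0 v(0, 1): D3/D4 P8 -> E3/E4 P8 similar

(1, 0, R2, (0, 1))
(3, 0, R2, (0, 1))
(4, 0, R4, (0, 1))
(5, 2, R4, (0, 1))
(5, 2, R7, (1,))
(7, 0, R7, (0,))
(7, 1, R7, (1,))
(8, 0, R1, (0, 1))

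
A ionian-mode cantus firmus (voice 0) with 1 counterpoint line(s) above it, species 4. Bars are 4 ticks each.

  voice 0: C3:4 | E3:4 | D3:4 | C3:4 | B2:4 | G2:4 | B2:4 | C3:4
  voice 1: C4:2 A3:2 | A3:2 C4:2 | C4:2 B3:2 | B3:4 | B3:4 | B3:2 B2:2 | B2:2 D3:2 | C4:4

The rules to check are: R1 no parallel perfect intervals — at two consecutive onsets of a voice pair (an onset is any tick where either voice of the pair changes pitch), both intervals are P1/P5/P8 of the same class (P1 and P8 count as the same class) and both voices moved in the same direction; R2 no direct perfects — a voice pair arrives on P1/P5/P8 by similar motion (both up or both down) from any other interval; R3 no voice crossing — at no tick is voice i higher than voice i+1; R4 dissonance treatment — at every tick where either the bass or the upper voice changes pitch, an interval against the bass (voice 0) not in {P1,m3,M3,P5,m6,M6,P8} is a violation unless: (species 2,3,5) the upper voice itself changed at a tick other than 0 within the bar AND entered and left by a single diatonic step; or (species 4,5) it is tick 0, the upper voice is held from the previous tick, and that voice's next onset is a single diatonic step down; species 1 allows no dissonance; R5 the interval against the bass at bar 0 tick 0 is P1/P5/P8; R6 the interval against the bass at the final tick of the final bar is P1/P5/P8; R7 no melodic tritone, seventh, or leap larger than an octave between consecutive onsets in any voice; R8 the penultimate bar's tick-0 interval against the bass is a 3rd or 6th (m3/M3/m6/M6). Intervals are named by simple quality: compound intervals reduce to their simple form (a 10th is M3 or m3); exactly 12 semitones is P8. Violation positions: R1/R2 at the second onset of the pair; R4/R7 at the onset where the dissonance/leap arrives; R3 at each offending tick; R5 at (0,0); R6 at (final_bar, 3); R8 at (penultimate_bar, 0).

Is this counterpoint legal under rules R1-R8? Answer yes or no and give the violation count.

bar 0: v0=C3 v1=C4 (P8)
bar 1: v0=E3 v1=A3 (P4)
bar 2: v0=D3 v1=C4 (m7)
bar 3: v0=C3 v1=B3 (M7)
bar 4: v0=B2 v1=B3 (P8)
bar 5: v0=G2 v1=B3 (M3)
bar 6: v0=B2 v1=B2 (P1)
bar 7: v0=C3 v1=C4 (P8)
  R4 @ bar1.0: E3/A3 P4 untreated
  R4 @ bar3.0: C3/B3 M7 untreated
  R8 @ bar6.0: penult P1 not 3rd/6th
  R2 @ bar7.0: B2/D3 m3 -> C3/C4 P8 similar
  R7 @ bar7.0: D3->C4 leap 10st

No (5 violations)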